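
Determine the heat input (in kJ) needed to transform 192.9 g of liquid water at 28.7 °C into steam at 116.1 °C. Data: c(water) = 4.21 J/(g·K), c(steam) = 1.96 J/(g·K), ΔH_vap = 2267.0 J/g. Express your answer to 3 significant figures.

q = 501 kJ

q1 (heat water 28.7→100.0 °C): 192.9 × 4.21 × 71.3 = 57903 J
q2 (vaporize at 100 °C): 192.9 × 2267.0 = 437304 J
q3 (heat steam 100.0→116.1 °C): 192.9 × 1.96 × 16.1 = 6087 J
Total: 57903 + 437304 + 6087 = 501294 J = 501 kJ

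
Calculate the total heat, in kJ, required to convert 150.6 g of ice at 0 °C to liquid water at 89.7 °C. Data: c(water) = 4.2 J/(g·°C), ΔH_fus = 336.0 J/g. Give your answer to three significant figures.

q = 107 kJ

q1 (melt at 0 °C): 150.6 × 336.0 = 50602 J
q2 (heat water 0.0→89.7 °C): 150.6 × 4.2 × 89.7 = 56737 J
Total: 50602 + 56737 = 107339 J = 107 kJ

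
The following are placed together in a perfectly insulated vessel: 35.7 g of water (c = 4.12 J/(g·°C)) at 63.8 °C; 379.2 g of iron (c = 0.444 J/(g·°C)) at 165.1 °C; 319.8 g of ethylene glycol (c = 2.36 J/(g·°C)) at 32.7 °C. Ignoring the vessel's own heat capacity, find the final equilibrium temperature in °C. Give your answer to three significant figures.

T_f = 57.8 °C

Σ mᵢcᵢ(T − Tᵢ) = 0  ⇒  T = Σ mᵢcᵢTᵢ / Σ mᵢcᵢ
Σ mᵢcᵢ = 35.7×4.12 + 379.2×0.444 + 319.8×2.36 = 1070.1768
Σ mᵢcᵢTᵢ = 147.084×63.8 + 168.3648×165.1 + 754.728×32.7 = 61861
T = 61861 / 1070.1768 = 57.80 °C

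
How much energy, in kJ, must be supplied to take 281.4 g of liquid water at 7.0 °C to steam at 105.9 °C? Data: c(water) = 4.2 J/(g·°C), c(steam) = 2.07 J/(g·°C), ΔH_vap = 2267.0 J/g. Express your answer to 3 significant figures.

q = 751 kJ

q1 (heat water 7.0→100.0 °C): 281.4 × 4.2 × 93.0 = 109915 J
q2 (vaporize at 100 °C): 281.4 × 2267.0 = 637934 J
q3 (heat steam 100.0→105.9 °C): 281.4 × 2.07 × 5.9 = 3437 J
Total: 109915 + 637934 + 3437 = 751286 J = 751 kJ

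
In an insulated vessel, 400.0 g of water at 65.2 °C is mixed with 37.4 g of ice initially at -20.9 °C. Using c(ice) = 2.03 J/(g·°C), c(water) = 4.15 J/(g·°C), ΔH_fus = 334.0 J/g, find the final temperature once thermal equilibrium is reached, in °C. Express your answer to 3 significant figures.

T_f = 51.9 °C

Heat to bring ice to 0 °C and melt it: q₁ = 37.4×2.03×20.9 + 37.4×334.0 = 14078 J
Heat the water can supply cooling to 0 °C: 400.0×4.15×65.2 = 108232 J > q₁, so all ice melts.
Energy balance: 400.0×4.15×(65.2 − T) = 14078 + 37.4×4.15×(T − 0)
1660(65.2 − T) = 14078 + 155.21 T
108232 − 14078 = 1815.21 T
T = 94154 / 1815.21 = 51.87 °C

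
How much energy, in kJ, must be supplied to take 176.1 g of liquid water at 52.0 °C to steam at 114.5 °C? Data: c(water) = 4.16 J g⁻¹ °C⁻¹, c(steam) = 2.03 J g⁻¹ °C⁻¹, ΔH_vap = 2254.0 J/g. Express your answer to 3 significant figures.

q1 (heat water 52.0→100.0 °C): 176.1 × 4.16 × 48.0 = 35164 J
q2 (vaporize at 100 °C): 176.1 × 2254.0 = 396929 J
q3 (heat steam 100.0→114.5 °C): 176.1 × 2.03 × 14.5 = 5184 J
Total: 35164 + 396929 + 5184 = 437277 J = 437 kJ

q = 437 kJ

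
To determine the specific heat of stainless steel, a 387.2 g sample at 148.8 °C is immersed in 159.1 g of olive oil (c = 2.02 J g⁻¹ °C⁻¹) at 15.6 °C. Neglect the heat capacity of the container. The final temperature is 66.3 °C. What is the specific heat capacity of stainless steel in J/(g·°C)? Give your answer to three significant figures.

q_gained = (159.1 × 2.02) × (66.3 − 15.6) = 16290 J
q_lost = 387.2 × c × (148.8 − 66.3) = 31944 c
Set equal: c = 16290 / 31944 = 0.510 J/(g·°C)

c = 0.510 J/(g·°C)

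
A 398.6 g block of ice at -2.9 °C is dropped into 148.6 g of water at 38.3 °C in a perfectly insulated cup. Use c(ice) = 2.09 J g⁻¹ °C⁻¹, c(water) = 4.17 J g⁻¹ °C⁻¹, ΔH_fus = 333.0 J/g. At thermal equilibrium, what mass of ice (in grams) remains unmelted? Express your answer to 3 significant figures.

m_ice remaining = 335 g

Heat to warm all ice to 0 °C: 398.6×2.09×2.9 = 2415.9 J
Heat released by water cooling to 0 °C: 148.6×4.17×38.3 = 23733 J
23733 J < 2415.9 + 398.6×333.0 = 135149.7 J, so not all ice melts; final T = 0 °C.
Heat left for melting: 23733 − 2415.9 = 21317.1 J
Mass melted = 21317.1 / 333.0 = 64.02 g
Ice remaining = 398.6 − 64.02 = 334.58 g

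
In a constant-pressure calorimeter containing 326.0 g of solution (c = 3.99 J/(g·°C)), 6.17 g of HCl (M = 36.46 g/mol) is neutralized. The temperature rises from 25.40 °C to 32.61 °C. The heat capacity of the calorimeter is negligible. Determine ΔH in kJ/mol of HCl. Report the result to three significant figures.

ΔH = -55.4 kJ/mol

|ΔT| = |32.61 − 25.40| = 7.21 °C
|q_surr| = (326.0 × 3.99) × 7.21 = 1300.74 × 7.21 = 9378 J
n(HCl) = 6.17 / 36.46 = 0.1692 mol
Temperature rose, so q_rxn = −|q_surr| = -9.378 kJ
ΔH = q_rxn / n = -55.43 kJ/mol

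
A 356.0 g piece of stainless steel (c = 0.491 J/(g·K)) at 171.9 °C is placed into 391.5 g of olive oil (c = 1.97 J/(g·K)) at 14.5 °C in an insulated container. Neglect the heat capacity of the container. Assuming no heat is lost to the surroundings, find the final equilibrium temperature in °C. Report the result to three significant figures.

T_f = 43.6 °C

Heat lost by stainless steel = heat gained by olive oil.
(356.0)(0.491)(171.9 − T) = (391.5)(1.97)(T − 14.5)
174.796 (171.9 − T) = 771.255 (T − 14.5)
30047 − 174.796 T = 771.255 T − 11183
41230 = 946.051 T
T = 43.58 °C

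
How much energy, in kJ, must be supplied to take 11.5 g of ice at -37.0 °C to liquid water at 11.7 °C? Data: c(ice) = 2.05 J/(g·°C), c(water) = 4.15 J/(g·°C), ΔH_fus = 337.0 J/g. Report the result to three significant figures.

q1 (heat ice -37.0→0.0 °C): 11.5 × 2.05 × 37.0 = 872 J
q2 (melt at 0 °C): 11.5 × 337.0 = 3876 J
q3 (heat water 0.0→11.7 °C): 11.5 × 4.15 × 11.7 = 558 J
Total: 872 + 3876 + 558 = 5306 J = 5.31 kJ

q = 5.31 kJ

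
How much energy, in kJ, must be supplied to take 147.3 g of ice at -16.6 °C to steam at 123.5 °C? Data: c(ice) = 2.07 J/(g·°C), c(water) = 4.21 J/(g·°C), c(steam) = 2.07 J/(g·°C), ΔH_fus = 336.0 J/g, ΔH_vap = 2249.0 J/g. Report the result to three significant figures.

q1 (heat ice -16.6→0.0 °C): 147.3 × 2.07 × 16.6 = 5062 J
q2 (melt at 0 °C): 147.3 × 336.0 = 49493 J
q3 (heat water 0.0→100.0 °C): 147.3 × 4.21 × 100.0 = 62013 J
q4 (vaporize at 100 °C): 147.3 × 2249.0 = 331278 J
q5 (heat steam 100.0→123.5 °C): 147.3 × 2.07 × 23.5 = 7165 J
Total: 5062 + 49493 + 62013 + 331278 + 7165 = 455011 J = 455 kJ

q = 455 kJ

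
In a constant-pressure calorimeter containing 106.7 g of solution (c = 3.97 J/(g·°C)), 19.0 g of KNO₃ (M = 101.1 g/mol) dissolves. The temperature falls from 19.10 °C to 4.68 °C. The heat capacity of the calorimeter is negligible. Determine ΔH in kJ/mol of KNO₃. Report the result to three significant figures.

ΔH = 32.5 kJ/mol

|ΔT| = |4.68 − 19.10| = 14.42 °C
|q_surr| = (106.7 × 3.97) × 14.42 = 423.599 × 14.42 = 6108 J
n(KNO₃) = 19.0 / 101.1 = 0.1879 mol
Temperature fell, so q_rxn = +|q_surr| = 6.108 kJ
ΔH = q_rxn / n = 32.51 kJ/mol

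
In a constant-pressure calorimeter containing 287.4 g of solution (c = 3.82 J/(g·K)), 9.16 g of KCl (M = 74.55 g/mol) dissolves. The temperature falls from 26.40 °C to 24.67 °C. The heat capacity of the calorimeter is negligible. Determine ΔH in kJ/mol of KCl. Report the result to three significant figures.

ΔH = 15.5 kJ/mol

|ΔT| = |24.67 − 26.40| = 1.73 °C
|q_surr| = (287.4 × 3.82) × 1.73 = 1097.868 × 1.73 = 1899 J
n(KCl) = 9.16 / 74.55 = 0.1229 mol
Temperature fell, so q_rxn = +|q_surr| = 1.899 kJ
ΔH = q_rxn / n = 15.45 kJ/mol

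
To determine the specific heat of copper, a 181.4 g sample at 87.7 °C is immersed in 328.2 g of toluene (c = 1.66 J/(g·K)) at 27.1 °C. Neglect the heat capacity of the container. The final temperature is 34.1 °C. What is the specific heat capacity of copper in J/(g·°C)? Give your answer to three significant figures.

q_gained = (328.2 × 1.66) × (34.1 − 27.1) = 3814 J
q_lost = 181.4 × c × (87.7 − 34.1) = 9723.04 c
Set equal: c = 3814 / 9723.04 = 0.392 J/(g·°C)

c = 0.392 J/(g·°C)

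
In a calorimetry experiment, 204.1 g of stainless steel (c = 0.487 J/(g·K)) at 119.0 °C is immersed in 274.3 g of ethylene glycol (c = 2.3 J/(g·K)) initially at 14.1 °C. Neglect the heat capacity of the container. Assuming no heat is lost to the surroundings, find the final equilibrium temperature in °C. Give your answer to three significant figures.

T_f = 28.4 °C

Heat lost by stainless steel = heat gained by ethylene glycol.
(204.1)(0.487)(119.0 − T) = (274.3)(2.3)(T − 14.1)
99.3967 (119.0 − T) = 630.89 (T − 14.1)
11828 − 99.3967 T = 630.89 T − 8895.5
20723.5 = 730.2867 T
T = 28.38 °C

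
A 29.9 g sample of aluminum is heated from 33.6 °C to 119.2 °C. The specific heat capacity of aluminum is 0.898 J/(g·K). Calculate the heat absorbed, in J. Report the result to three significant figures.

q = m c ΔT = 29.9 × 0.898 × (119.2 − 33.6)
q = 29.9 × 0.898 × 85.6 = 2298 J

q = 2300 J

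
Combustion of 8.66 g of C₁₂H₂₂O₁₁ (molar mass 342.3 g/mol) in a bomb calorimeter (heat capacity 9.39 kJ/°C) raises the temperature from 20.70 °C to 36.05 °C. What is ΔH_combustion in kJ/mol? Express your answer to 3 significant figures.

ΔH = -5700 kJ/mol

ΔT = 36.05 − 20.70 = 15.35 °C
q_cal = C_cal × ΔT = 9.39 × 15.35 = 144.1365 kJ
n = 8.66 / 342.3 = 0.02530 mol
q_rxn = −q_cal = -144.1365 kJ
ΔH = -144.1365 / 0.02530 = -5697 kJ/mol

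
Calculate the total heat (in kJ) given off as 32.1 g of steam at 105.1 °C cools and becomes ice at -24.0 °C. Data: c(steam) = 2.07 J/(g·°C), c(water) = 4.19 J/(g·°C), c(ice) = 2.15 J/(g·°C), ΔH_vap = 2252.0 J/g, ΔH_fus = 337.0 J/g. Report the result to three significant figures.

q = 98.6 kJ

q1 (cool steam 105.1→100 °C): 32.1 × 2.07 × 5.1 = 339 J
q2 (condense at 100 °C): 32.1 × 2252.0 = 72289 J
q3 (cool water 100→0 °C): 32.1 × 4.19 × 100.0 = 13450 J
q4 (freeze at 0 °C): 32.1 × 337.0 = 10818 J
q5 (cool ice 0→-24.0 °C): 32.1 × 2.15 × 24.0 = 1656 J
Total: 339 + 72289 + 13450 + 10818 + 1656 = 98552 J = 98.6 kJ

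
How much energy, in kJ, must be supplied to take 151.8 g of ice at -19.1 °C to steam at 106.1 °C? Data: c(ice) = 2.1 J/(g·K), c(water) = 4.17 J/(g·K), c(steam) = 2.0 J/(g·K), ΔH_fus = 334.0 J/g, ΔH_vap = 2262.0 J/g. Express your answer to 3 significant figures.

q1 (heat ice -19.1→0.0 °C): 151.8 × 2.1 × 19.1 = 6089 J
q2 (melt at 0 °C): 151.8 × 334.0 = 50701 J
q3 (heat water 0.0→100.0 °C): 151.8 × 4.17 × 100.0 = 63301 J
q4 (vaporize at 100 °C): 151.8 × 2262.0 = 343372 J
q5 (heat steam 100.0→106.1 °C): 151.8 × 2.0 × 6.1 = 1852 J
Total: 6089 + 50701 + 63301 + 343372 + 1852 = 465315 J = 465 kJ

q = 465 kJ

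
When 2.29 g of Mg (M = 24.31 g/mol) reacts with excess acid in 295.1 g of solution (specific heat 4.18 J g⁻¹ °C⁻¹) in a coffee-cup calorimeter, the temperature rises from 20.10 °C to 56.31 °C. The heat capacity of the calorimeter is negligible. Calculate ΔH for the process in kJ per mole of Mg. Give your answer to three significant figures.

ΔH = -474 kJ/mol

|ΔT| = |56.31 − 20.10| = 36.21 °C
|q_surr| = (295.1 × 4.18) × 36.21 = 1233.518 × 36.21 = 44670 J
n(Mg) = 2.29 / 24.31 = 0.09420 mol
Temperature rose, so q_rxn = −|q_surr| = -44.67 kJ
ΔH = q_rxn / n = -474.2 kJ/mol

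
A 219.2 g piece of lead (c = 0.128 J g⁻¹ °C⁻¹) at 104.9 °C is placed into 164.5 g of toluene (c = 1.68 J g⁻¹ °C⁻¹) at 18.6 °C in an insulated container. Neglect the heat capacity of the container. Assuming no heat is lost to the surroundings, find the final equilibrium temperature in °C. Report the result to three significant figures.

Heat lost by lead = heat gained by toluene.
(219.2)(0.128)(104.9 − T) = (164.5)(1.68)(T − 18.6)
28.0576 (104.9 − T) = 276.36 (T − 18.6)
2943.2 − 28.0576 T = 276.36 T − 5140.3
8083.5 = 304.4176 T
T = 26.55 °C

T_f = 26.6 °C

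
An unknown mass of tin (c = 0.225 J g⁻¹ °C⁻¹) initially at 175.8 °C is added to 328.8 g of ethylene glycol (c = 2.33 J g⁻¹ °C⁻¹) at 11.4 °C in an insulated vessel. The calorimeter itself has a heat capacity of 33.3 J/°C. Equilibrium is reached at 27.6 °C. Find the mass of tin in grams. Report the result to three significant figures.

q_gained = (328.8 × 2.33 + 33.3) × (27.6 − 11.4) = 12950 J
q_lost = m × 0.225 × (175.8 − 27.6) = 33.345 m
m = 12950 / 33.345 = 388 g

m = 388 g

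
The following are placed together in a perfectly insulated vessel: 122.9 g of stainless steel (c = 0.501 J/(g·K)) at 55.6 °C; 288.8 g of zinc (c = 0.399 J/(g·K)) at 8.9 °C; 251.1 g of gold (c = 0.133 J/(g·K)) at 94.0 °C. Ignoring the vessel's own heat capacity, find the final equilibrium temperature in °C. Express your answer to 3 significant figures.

Σ mᵢcᵢ(T − Tᵢ) = 0  ⇒  T = Σ mᵢcᵢTᵢ / Σ mᵢcᵢ
Σ mᵢcᵢ = 122.9×0.501 + 288.8×0.399 + 251.1×0.133 = 210.2004
Σ mᵢcᵢTᵢ = 61.5729×55.6 + 115.2312×8.9 + 33.3963×94.0 = 7588.3
T = 7588.3 / 210.2004 = 36.10 °C

T_f = 36.1 °C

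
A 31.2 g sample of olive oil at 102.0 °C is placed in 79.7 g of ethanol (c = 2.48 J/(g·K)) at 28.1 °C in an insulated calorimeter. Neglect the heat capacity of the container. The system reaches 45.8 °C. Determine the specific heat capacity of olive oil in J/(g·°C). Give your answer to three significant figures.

q_gained = (79.7 × 2.48) × (45.8 − 28.1) = 3499 J
q_lost = 31.2 × c × (102.0 − 45.8) = 1753.44 c
Set equal: c = 3499 / 1753.44 = 2.00 J/(g·°C)

c = 2.00 J/(g·°C)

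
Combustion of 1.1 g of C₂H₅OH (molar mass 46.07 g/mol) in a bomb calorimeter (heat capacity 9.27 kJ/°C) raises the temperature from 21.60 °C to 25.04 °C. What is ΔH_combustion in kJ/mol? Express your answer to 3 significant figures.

ΔH = -1340 kJ/mol

ΔT = 25.04 − 21.60 = 3.44 °C
q_cal = C_cal × ΔT = 9.27 × 3.44 = 31.8888 kJ
n = 1.1 / 46.07 = 0.02388 mol
q_rxn = −q_cal = -31.8888 kJ
ΔH = -31.8888 / 0.02388 = -1335 kJ/mol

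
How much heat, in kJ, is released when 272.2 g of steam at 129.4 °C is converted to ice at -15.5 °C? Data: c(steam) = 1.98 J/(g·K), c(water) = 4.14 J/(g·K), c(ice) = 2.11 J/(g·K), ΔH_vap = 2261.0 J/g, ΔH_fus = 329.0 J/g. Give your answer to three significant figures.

q1 (cool steam 129.4→100 °C): 272.2 × 1.98 × 29.4 = 15845 J
q2 (condense at 100 °C): 272.2 × 2261.0 = 615444 J
q3 (cool water 100→0 °C): 272.2 × 4.14 × 100.0 = 112691 J
q4 (freeze at 0 °C): 272.2 × 329.0 = 89554 J
q5 (cool ice 0→-15.5 °C): 272.2 × 2.11 × 15.5 = 8902 J
Total: 15845 + 615444 + 112691 + 89554 + 8902 = 842436 J = 842 kJ

q = 842 kJ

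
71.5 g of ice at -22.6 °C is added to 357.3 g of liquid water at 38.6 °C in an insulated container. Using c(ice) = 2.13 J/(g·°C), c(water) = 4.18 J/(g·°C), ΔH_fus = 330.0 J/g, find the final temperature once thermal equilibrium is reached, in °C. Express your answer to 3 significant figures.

Heat to bring ice to 0 °C and melt it: q₁ = 71.5×2.13×22.6 + 71.5×330.0 = 27037 J
Heat the water can supply cooling to 0 °C: 357.3×4.18×38.6 = 57649.6 J > q₁, so all ice melts.
Energy balance: 357.3×4.18×(38.6 − T) = 27037 + 71.5×4.18×(T − 0)
1493.514(38.6 − T) = 27037 + 298.87 T
57649.6 − 27037 = 1792.384 T
T = 30612.6 / 1792.384 = 17.08 °C

T_f = 17.1 °C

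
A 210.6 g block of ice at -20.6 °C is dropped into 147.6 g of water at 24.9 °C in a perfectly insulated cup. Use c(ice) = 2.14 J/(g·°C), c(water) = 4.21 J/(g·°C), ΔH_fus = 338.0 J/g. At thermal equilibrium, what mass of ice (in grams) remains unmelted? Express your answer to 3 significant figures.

m_ice remaining = 192 g

Heat to warm all ice to 0 °C: 210.6×2.14×20.6 = 9284.1 J
Heat released by water cooling to 0 °C: 147.6×4.21×24.9 = 15473 J
15473 J < 9284.1 + 210.6×338.0 = 80466.9 J, so not all ice melts; final T = 0 °C.
Heat left for melting: 15473 − 9284.1 = 6188.9 J
Mass melted = 6188.9 / 338.0 = 18.31 g
Ice remaining = 210.6 − 18.31 = 192.29 g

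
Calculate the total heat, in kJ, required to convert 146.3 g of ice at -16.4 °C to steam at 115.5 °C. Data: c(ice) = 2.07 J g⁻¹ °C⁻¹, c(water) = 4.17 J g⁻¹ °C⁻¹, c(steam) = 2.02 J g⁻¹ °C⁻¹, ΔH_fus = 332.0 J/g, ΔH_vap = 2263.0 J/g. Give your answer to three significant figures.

q = 450 kJ

q1 (heat ice -16.4→0.0 °C): 146.3 × 2.07 × 16.4 = 4967 J
q2 (melt at 0 °C): 146.3 × 332.0 = 48572 J
q3 (heat water 0.0→100.0 °C): 146.3 × 4.17 × 100.0 = 61007 J
q4 (vaporize at 100 °C): 146.3 × 2263.0 = 331077 J
q5 (heat steam 100.0→115.5 °C): 146.3 × 2.02 × 15.5 = 4581 J
Total: 4967 + 48572 + 61007 + 331077 + 4581 = 450204 J = 450 kJ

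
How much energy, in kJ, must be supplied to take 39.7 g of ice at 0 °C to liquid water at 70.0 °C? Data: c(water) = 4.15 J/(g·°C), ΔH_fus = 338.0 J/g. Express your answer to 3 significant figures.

q = 25.0 kJ

q1 (melt at 0 °C): 39.7 × 338.0 = 13419 J
q2 (heat water 0.0→70.0 °C): 39.7 × 4.15 × 70.0 = 11533 J
Total: 13419 + 11533 = 24952 J = 25.0 kJ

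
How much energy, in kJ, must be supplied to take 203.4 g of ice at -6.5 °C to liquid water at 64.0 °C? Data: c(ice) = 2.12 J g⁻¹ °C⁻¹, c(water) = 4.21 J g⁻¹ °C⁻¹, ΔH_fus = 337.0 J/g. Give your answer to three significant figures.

q = 126 kJ

q1 (heat ice -6.5→0.0 °C): 203.4 × 2.12 × 6.5 = 2803 J
q2 (melt at 0 °C): 203.4 × 337.0 = 68546 J
q3 (heat water 0.0→64.0 °C): 203.4 × 4.21 × 64.0 = 54804 J
Total: 2803 + 68546 + 54804 = 126153 J = 126 kJ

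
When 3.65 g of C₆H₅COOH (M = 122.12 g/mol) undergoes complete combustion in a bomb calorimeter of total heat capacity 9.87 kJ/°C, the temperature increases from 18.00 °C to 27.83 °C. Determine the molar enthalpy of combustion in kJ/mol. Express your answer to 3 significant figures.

ΔH = -3250 kJ/mol

ΔT = 27.83 − 18.00 = 9.83 °C
q_cal = C_cal × ΔT = 9.87 × 9.83 = 97.0221 kJ
n = 3.65 / 122.12 = 0.02989 mol
q_rxn = −q_cal = -97.0221 kJ
ΔH = -97.0221 / 0.02989 = -3246 kJ/mol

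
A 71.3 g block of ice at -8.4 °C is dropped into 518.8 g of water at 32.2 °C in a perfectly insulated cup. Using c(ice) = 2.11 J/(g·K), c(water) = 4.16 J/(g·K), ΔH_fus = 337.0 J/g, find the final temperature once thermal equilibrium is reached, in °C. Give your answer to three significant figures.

T_f = 18.0 °C

Heat to bring ice to 0 °C and melt it: q₁ = 71.3×2.11×8.4 + 71.3×337.0 = 25292 J
Heat the water can supply cooling to 0 °C: 518.8×4.16×32.2 = 69494.3 J > q₁, so all ice melts.
Energy balance: 518.8×4.16×(32.2 − T) = 25292 + 71.3×4.16×(T − 0)
2158.208(32.2 − T) = 25292 + 296.608 T
69494.3 − 25292 = 2454.816 T
T = 44202.3 / 2454.816 = 18.01 °C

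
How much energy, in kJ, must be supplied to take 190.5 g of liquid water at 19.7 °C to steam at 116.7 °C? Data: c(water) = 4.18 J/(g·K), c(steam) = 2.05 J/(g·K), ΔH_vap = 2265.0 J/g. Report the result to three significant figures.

q = 502 kJ

q1 (heat water 19.7→100.0 °C): 190.5 × 4.18 × 80.3 = 63942 J
q2 (vaporize at 100 °C): 190.5 × 2265.0 = 431483 J
q3 (heat steam 100.0→116.7 °C): 190.5 × 2.05 × 16.7 = 6522 J
Total: 63942 + 431483 + 6522 = 501947 J = 502 kJ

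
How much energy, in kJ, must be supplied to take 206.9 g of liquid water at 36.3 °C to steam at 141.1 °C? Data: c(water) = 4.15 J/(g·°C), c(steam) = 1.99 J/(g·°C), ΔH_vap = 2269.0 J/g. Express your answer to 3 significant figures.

q = 541 kJ

q1 (heat water 36.3→100.0 °C): 206.9 × 4.15 × 63.7 = 54695 J
q2 (vaporize at 100 °C): 206.9 × 2269.0 = 469456 J
q3 (heat steam 100.0→141.1 °C): 206.9 × 1.99 × 41.1 = 16922 J
Total: 54695 + 469456 + 16922 = 541073 J = 541 kJ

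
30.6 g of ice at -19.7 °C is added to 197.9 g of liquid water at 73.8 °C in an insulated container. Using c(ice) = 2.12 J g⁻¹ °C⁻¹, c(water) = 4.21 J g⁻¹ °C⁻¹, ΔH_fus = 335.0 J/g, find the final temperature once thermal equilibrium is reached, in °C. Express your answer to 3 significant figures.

Heat to bring ice to 0 °C and melt it: q₁ = 30.6×2.12×19.7 + 30.6×335.0 = 11529 J
Heat the water can supply cooling to 0 °C: 197.9×4.21×73.8 = 61487.1 J > q₁, so all ice melts.
Energy balance: 197.9×4.21×(73.8 − T) = 11529 + 30.6×4.21×(T − 0)
833.159(73.8 − T) = 11529 + 128.826 T
61487.1 − 11529 = 961.985 T
T = 49958.1 / 961.985 = 51.93 °C

T_f = 51.9 °C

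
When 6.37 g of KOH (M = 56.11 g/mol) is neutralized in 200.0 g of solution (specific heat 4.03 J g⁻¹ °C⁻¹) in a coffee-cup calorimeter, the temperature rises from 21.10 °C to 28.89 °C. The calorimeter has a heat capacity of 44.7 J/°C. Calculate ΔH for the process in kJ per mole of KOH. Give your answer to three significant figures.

|ΔT| = |28.89 − 21.10| = 7.79 °C
|q_surr| = (200.0 × 4.03 + 44.7) × 7.79 = 850.7 × 7.79 = 6627 J
n(KOH) = 6.37 / 56.11 = 0.1135 mol
Temperature rose, so q_rxn = −|q_surr| = -6.627 kJ
ΔH = q_rxn / n = -58.39 kJ/mol

ΔH = -58.4 kJ/mol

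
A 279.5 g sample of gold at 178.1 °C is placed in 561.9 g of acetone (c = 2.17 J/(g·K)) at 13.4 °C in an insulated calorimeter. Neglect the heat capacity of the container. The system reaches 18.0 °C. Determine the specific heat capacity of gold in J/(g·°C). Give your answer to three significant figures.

c = 0.125 J/(g·°C)

q_gained = (561.9 × 2.17) × (18.0 − 13.4) = 5609 J
q_lost = 279.5 × c × (178.1 − 18.0) = 44747.95 c
Set equal: c = 5609 / 44747.95 = 0.125 J/(g·°C)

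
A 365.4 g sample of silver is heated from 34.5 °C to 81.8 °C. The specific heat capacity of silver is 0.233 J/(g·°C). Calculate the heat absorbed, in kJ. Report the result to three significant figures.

q = m c ΔT = 365.4 × 0.233 × (81.8 − 34.5)
q = 365.4 × 0.233 × 47.3 = 4027 J = 4.03 kJ

q = 4.03 kJ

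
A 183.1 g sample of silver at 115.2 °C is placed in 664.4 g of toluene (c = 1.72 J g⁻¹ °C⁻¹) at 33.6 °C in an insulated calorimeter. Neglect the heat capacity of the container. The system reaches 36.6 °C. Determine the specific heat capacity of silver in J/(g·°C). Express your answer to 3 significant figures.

c = 0.238 J/(g·°C)

q_gained = (664.4 × 1.72) × (36.6 − 33.6) = 3428 J
q_lost = 183.1 × c × (115.2 − 36.6) = 14391.66 c
Set equal: c = 3428 / 14391.66 = 0.238 J/(g·°C)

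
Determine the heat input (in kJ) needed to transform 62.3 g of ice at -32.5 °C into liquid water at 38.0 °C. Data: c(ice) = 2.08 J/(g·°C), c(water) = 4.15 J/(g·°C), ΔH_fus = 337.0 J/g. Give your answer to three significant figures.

q1 (heat ice -32.5→0.0 °C): 62.3 × 2.08 × 32.5 = 4211 J
q2 (melt at 0 °C): 62.3 × 337.0 = 20995 J
q3 (heat water 0.0→38.0 °C): 62.3 × 4.15 × 38.0 = 9825 J
Total: 4211 + 20995 + 9825 = 35031 J = 35.0 kJ

q = 35.0 kJ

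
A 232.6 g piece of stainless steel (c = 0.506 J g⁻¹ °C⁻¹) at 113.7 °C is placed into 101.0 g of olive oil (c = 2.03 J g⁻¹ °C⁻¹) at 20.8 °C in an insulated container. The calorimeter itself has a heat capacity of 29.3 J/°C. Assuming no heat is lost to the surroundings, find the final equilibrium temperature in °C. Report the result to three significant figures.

Heat lost by stainless steel = heat gained by olive oil + calorimeter.
(232.6)(0.506)(113.7 − T) = [(101.0)(2.03) + 29.3](T − 20.8)
117.6956 (113.7 − T) = 234.33 (T − 20.8)
13382 − 117.6956 T = 234.33 T − 4874.1
18256.1 = 352.0256 T
T = 51.86 °C

T_f = 51.9 °C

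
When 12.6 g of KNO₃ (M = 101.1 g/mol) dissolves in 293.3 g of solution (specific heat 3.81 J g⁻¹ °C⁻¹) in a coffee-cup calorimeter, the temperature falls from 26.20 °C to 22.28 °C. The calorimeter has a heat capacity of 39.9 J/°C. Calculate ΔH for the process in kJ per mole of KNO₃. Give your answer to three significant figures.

ΔH = 36.4 kJ/mol

|ΔT| = |22.28 − 26.20| = 3.92 °C
|q_surr| = (293.3 × 3.81 + 39.9) × 3.92 = 1157.373 × 3.92 = 4537 J
n(KNO₃) = 12.6 / 101.1 = 0.1246 mol
Temperature fell, so q_rxn = +|q_surr| = 4.537 kJ
ΔH = q_rxn / n = 36.41 kJ/mol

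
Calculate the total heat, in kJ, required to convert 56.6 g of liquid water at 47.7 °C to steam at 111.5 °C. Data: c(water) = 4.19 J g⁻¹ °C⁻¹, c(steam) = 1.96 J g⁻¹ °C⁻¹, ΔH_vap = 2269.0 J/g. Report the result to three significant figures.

q1 (heat water 47.7→100.0 °C): 56.6 × 4.19 × 52.3 = 12403 J
q2 (vaporize at 100 °C): 56.6 × 2269.0 = 128425 J
q3 (heat steam 100.0→111.5 °C): 56.6 × 1.96 × 11.5 = 1276 J
Total: 12403 + 128425 + 1276 = 142104 J = 142 kJ

q = 142 kJ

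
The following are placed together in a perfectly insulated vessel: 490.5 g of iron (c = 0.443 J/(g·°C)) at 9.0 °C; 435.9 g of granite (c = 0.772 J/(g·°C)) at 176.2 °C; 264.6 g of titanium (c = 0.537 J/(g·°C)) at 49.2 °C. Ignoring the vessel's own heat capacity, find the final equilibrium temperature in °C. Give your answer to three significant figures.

Σ mᵢcᵢ(T − Tᵢ) = 0  ⇒  T = Σ mᵢcᵢTᵢ / Σ mᵢcᵢ
Σ mᵢcᵢ = 490.5×0.443 + 435.9×0.772 + 264.6×0.537 = 695.8965
Σ mᵢcᵢTᵢ = 217.2915×9.0 + 336.5148×176.2 + 142.0902×49.2 = 68240
T = 68240 / 695.8965 = 98.06 °C

T_f = 98.1 °C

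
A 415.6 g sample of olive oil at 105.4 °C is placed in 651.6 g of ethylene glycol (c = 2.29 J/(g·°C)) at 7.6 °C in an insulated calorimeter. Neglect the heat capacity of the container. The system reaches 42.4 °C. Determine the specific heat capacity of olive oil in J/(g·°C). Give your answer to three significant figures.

c = 1.98 J/(g·°C)

q_gained = (651.6 × 2.29) × (42.4 − 7.6) = 51930 J
q_lost = 415.6 × c × (105.4 − 42.4) = 26182.8 c
Set equal: c = 51930 / 26182.8 = 1.98 J/(g·°C)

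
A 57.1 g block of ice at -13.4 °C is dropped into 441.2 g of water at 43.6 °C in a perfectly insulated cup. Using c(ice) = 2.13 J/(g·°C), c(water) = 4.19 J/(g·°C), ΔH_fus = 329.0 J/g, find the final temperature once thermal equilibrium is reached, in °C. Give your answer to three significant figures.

Heat to bring ice to 0 °C and melt it: q₁ = 57.1×2.13×13.4 + 57.1×329.0 = 20416 J
Heat the water can supply cooling to 0 °C: 441.2×4.19×43.6 = 80600.2 J > q₁, so all ice melts.
Energy balance: 441.2×4.19×(43.6 − T) = 20416 + 57.1×4.19×(T − 0)
1848.628(43.6 − T) = 20416 + 239.249 T
80600.2 − 20416 = 2087.877 T
T = 60184.2 / 2087.877 = 28.83 °C

T_f = 28.8 °C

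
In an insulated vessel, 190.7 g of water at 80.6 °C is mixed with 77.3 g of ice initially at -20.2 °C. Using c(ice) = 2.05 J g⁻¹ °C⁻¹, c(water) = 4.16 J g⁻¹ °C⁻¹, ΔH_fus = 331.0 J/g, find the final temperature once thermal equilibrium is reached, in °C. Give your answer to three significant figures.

Heat to bring ice to 0 °C and melt it: q₁ = 77.3×2.05×20.2 + 77.3×331.0 = 28787 J
Heat the water can supply cooling to 0 °C: 190.7×4.16×80.6 = 63940.9 J > q₁, so all ice melts.
Energy balance: 190.7×4.16×(80.6 − T) = 28787 + 77.3×4.16×(T − 0)
793.312(80.6 − T) = 28787 + 321.568 T
63940.9 − 28787 = 1114.880 T
T = 35153.9 / 1114.880 = 31.53 °C

T_f = 31.5 °C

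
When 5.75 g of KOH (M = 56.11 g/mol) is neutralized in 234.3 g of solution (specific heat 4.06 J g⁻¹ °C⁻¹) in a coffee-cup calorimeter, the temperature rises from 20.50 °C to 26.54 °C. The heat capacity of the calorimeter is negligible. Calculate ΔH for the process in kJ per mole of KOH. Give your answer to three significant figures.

ΔH = -56.1 kJ/mol

|ΔT| = |26.54 − 20.50| = 6.04 °C
|q_surr| = (234.3 × 4.06) × 6.04 = 951.258 × 6.04 = 5746 J
n(KOH) = 5.75 / 56.11 = 0.1025 mol
Temperature rose, so q_rxn = −|q_surr| = -5.746 kJ
ΔH = q_rxn / n = -56.06 kJ/mol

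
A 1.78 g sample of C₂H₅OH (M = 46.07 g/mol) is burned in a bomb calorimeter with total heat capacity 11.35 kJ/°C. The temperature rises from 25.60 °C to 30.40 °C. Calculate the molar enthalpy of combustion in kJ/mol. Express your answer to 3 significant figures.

ΔH = -1410 kJ/mol

ΔT = 30.40 − 25.60 = 4.80 °C
q_cal = C_cal × ΔT = 11.35 × 4.80 = 54.48 kJ
n = 1.78 / 46.07 = 0.03864 mol
q_rxn = −q_cal = -54.48 kJ
ΔH = -54.48 / 0.03864 = -1410 kJ/mol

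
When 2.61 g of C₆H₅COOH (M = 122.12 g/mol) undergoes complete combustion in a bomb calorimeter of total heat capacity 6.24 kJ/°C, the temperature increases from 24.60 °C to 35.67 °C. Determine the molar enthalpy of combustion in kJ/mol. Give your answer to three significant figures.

ΔH = -3230 kJ/mol

ΔT = 35.67 − 24.60 = 11.07 °C
q_cal = C_cal × ΔT = 6.24 × 11.07 = 69.0768 kJ
n = 2.61 / 122.12 = 0.02137 mol
q_rxn = −q_cal = -69.0768 kJ
ΔH = -69.0768 / 0.02137 = -3232 kJ/mol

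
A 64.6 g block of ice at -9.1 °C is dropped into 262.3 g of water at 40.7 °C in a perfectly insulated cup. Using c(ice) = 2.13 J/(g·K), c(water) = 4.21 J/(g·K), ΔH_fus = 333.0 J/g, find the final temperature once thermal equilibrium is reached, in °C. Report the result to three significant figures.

Heat to bring ice to 0 °C and melt it: q₁ = 64.6×2.13×9.1 + 64.6×333.0 = 22764 J
Heat the water can supply cooling to 0 °C: 262.3×4.21×40.7 = 44944.3 J > q₁, so all ice melts.
Energy balance: 262.3×4.21×(40.7 − T) = 22764 + 64.6×4.21×(T − 0)
1104.283(40.7 − T) = 22764 + 271.966 T
44944.3 − 22764 = 1376.249 T
T = 22180.3 / 1376.249 = 16.12 °C

T_f = 16.1 °C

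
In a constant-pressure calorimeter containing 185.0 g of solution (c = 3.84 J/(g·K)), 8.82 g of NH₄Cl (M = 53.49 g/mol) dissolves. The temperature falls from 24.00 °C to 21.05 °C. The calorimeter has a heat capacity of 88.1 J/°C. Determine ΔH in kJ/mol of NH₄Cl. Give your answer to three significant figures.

|ΔT| = |21.05 − 24.00| = 2.95 °C
|q_surr| = (185.0 × 3.84 + 88.1) × 2.95 = 798.5 × 2.95 = 2356 J
n(NH₄Cl) = 8.82 / 53.49 = 0.1649 mol
Temperature fell, so q_rxn = +|q_surr| = 2.356 kJ
ΔH = q_rxn / n = 14.29 kJ/mol

ΔH = 14.3 kJ/mol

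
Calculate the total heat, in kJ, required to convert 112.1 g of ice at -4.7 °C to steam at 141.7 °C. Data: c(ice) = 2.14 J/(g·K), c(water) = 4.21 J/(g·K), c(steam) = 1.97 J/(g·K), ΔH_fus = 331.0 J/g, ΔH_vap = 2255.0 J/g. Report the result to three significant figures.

q1 (heat ice -4.7→0.0 °C): 112.1 × 2.14 × 4.7 = 1128 J
q2 (melt at 0 °C): 112.1 × 331.0 = 37105 J
q3 (heat water 0.0→100.0 °C): 112.1 × 4.21 × 100.0 = 47194 J
q4 (vaporize at 100 °C): 112.1 × 2255.0 = 252786 J
q5 (heat steam 100.0→141.7 °C): 112.1 × 1.97 × 41.7 = 9209 J
Total: 1128 + 37105 + 47194 + 252786 + 9209 = 347422 J = 347 kJ

q = 347 kJ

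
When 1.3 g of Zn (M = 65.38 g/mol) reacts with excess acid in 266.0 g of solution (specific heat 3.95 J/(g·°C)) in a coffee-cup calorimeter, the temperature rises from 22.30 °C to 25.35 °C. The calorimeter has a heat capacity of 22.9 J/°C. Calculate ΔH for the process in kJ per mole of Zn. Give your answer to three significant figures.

|ΔT| = |25.35 − 22.30| = 3.05 °C
|q_surr| = (266.0 × 3.95 + 22.9) × 3.05 = 1073.6 × 3.05 = 3274 J
n(Zn) = 1.3 / 65.38 = 0.01988 mol
Temperature rose, so q_rxn = −|q_surr| = -3.274 kJ
ΔH = q_rxn / n = -164.7 kJ/mol

ΔH = -165 kJ/mol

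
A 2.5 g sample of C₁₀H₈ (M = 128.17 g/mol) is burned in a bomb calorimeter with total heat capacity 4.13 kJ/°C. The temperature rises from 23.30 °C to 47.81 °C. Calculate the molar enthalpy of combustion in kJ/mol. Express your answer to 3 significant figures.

ΔT = 47.81 − 23.30 = 24.51 °C
q_cal = C_cal × ΔT = 4.13 × 24.51 = 101.2263 kJ
n = 2.5 / 128.17 = 0.01951 mol
q_rxn = −q_cal = -101.2263 kJ
ΔH = -101.2263 / 0.01951 = -5188 kJ/mol

ΔH = -5190 kJ/mol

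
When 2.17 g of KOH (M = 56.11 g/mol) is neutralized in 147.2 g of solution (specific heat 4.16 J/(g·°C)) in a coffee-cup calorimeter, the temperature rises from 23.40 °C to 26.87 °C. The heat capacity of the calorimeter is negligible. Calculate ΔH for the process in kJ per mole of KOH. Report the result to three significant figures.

|ΔT| = |26.87 − 23.40| = 3.47 °C
|q_surr| = (147.2 × 4.16) × 3.47 = 612.352 × 3.47 = 2124.9 J
n(KOH) = 2.17 / 56.11 = 0.038674 mol
Temperature rose, so q_rxn = −|q_surr| = -2.1249 kJ
ΔH = q_rxn / n = -54.94 kJ/mol

ΔH = -54.9 kJ/mol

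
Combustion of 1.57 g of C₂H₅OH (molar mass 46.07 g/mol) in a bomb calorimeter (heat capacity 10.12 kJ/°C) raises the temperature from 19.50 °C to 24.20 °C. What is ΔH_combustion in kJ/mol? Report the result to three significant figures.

ΔT = 24.20 − 19.50 = 4.70 °C
q_cal = C_cal × ΔT = 10.12 × 4.70 = 47.564 kJ
n = 1.57 / 46.07 = 0.03408 mol
q_rxn = −q_cal = -47.564 kJ
ΔH = -47.564 / 0.03408 = -1396 kJ/mol

ΔH = -1400 kJ/mol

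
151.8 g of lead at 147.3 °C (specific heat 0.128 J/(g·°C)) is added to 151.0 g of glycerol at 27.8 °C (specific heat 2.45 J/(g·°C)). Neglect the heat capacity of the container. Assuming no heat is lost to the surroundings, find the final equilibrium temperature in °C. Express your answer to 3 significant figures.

Heat lost by lead = heat gained by glycerol.
(151.8)(0.128)(147.3 − T) = (151.0)(2.45)(T − 27.8)
19.4304 (147.3 − T) = 369.95 (T − 27.8)
2862.1 − 19.4304 T = 369.95 T − 10285
13147.1 = 389.3804 T
T = 33.76 °C

T_f = 33.8 °C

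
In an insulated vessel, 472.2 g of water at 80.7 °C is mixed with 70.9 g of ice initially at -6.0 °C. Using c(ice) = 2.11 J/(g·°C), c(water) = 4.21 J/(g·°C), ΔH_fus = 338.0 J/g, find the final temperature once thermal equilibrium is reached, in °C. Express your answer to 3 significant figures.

T_f = 59.3 °C

Heat to bring ice to 0 °C and melt it: q₁ = 70.9×2.11×6.0 + 70.9×338.0 = 24862 J
Heat the water can supply cooling to 0 °C: 472.2×4.21×80.7 = 160429 J > q₁, so all ice melts.
Energy balance: 472.2×4.21×(80.7 − T) = 24862 + 70.9×4.21×(T − 0)
1987.962(80.7 − T) = 24862 + 298.489 T
160429 − 24862 = 2286.451 T
T = 135567 / 2286.451 = 59.29 °C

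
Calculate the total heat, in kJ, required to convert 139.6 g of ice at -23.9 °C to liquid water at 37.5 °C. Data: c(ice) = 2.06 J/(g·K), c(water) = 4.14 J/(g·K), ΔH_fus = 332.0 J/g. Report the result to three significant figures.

q1 (heat ice -23.9→0.0 °C): 139.6 × 2.06 × 23.9 = 6873 J
q2 (melt at 0 °C): 139.6 × 332.0 = 46347 J
q3 (heat water 0.0→37.5 °C): 139.6 × 4.14 × 37.5 = 21673 J
Total: 6873 + 46347 + 21673 = 74893 J = 74.9 kJ

q = 74.9 kJ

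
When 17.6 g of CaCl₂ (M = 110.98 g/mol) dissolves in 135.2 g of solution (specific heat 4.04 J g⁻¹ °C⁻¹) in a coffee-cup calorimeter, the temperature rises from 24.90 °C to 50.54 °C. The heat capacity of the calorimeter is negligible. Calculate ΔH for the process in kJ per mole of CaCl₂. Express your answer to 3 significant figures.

ΔH = -88.3 kJ/mol

|ΔT| = |50.54 − 24.90| = 25.64 °C
|q_surr| = (135.2 × 4.04) × 25.64 = 546.208 × 25.64 = 14000 J
n(CaCl₂) = 17.6 / 110.98 = 0.1586 mol
Temperature rose, so q_rxn = −|q_surr| = -14.00 kJ
ΔH = q_rxn / n = -88.27 kJ/mol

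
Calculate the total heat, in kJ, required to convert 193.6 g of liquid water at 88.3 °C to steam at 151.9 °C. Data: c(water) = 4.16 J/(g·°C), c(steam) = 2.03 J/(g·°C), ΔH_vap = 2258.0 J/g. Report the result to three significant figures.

q = 467 kJ

q1 (heat water 88.3→100.0 °C): 193.6 × 4.16 × 11.7 = 9423 J
q2 (vaporize at 100 °C): 193.6 × 2258.0 = 437149 J
q3 (heat steam 100.0→151.9 °C): 193.6 × 2.03 × 51.9 = 20397 J
Total: 9423 + 437149 + 20397 = 466969 J = 467 kJ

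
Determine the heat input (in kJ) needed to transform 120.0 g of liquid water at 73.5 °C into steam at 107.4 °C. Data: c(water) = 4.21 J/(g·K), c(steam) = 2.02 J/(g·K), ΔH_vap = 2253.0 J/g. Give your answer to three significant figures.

q1 (heat water 73.5→100.0 °C): 120.0 × 4.21 × 26.5 = 13388 J
q2 (vaporize at 100 °C): 120.0 × 2253.0 = 270360 J
q3 (heat steam 100.0→107.4 °C): 120.0 × 2.02 × 7.4 = 1794 J
Total: 13388 + 270360 + 1794 = 285542 J = 286 kJ

q = 286 kJ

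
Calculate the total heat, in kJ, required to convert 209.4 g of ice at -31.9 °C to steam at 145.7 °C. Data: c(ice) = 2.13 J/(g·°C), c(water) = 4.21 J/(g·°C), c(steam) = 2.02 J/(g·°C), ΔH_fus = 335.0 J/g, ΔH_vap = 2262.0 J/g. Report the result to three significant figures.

q1 (heat ice -31.9→0.0 °C): 209.4 × 2.13 × 31.9 = 14228 J
q2 (melt at 0 °C): 209.4 × 335.0 = 70149 J
q3 (heat water 0.0→100.0 °C): 209.4 × 4.21 × 100.0 = 88157 J
q4 (vaporize at 100 °C): 209.4 × 2262.0 = 473663 J
q5 (heat steam 100.0→145.7 °C): 209.4 × 2.02 × 45.7 = 19331 J
Total: 14228 + 70149 + 88157 + 473663 + 19331 = 665528 J = 666 kJ

q = 666 kJ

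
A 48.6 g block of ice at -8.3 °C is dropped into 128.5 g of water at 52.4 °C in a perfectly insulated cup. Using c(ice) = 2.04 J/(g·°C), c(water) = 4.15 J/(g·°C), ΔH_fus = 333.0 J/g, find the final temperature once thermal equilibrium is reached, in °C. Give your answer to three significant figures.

T_f = 14.9 °C

Heat to bring ice to 0 °C and melt it: q₁ = 48.6×2.04×8.3 + 48.6×333.0 = 17007 J
Heat the water can supply cooling to 0 °C: 128.5×4.15×52.4 = 27943.6 J > q₁, so all ice melts.
Energy balance: 128.5×4.15×(52.4 − T) = 17007 + 48.6×4.15×(T − 0)
533.275(52.4 − T) = 17007 + 201.69 T
27943.6 − 17007 = 734.965 T
T = 10936.6 / 734.965 = 14.88 °C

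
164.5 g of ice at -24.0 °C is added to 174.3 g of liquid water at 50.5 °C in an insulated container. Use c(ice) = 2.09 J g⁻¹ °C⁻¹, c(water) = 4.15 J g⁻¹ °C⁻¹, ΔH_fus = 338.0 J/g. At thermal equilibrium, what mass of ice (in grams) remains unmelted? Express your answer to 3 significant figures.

Heat to warm all ice to 0 °C: 164.5×2.09×24.0 = 8251.3 J
Heat released by water cooling to 0 °C: 174.3×4.15×50.5 = 36529 J
36529 J < 8251.3 + 164.5×338.0 = 63852.3 J, so not all ice melts; final T = 0 °C.
Heat left for melting: 36529 − 8251.3 = 28277.7 J
Mass melted = 28277.7 / 338.0 = 83.66 g
Ice remaining = 164.5 − 83.66 = 80.84 g

m_ice remaining = 80.8 g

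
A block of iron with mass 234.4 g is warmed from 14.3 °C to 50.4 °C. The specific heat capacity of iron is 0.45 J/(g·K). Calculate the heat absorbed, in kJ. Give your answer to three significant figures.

q = m c ΔT = 234.4 × 0.45 × (50.4 − 14.3)
q = 234.4 × 0.45 × 36.1 = 3808 J = 3.81 kJ

q = 3.81 kJ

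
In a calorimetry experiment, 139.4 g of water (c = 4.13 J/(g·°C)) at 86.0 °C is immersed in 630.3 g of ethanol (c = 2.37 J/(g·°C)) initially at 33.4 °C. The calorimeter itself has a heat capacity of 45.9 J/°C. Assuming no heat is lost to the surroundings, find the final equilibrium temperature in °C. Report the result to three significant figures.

T_f = 47.7 °C

Heat lost by water = heat gained by ethanol + calorimeter.
(139.4)(4.13)(86.0 − T) = [(630.3)(2.37) + 45.9](T − 33.4)
575.722 (86.0 − T) = 1539.711 (T − 33.4)
49512 − 575.722 T = 1539.711 T − 51426
100938 = 2115.433 T
T = 47.72 °C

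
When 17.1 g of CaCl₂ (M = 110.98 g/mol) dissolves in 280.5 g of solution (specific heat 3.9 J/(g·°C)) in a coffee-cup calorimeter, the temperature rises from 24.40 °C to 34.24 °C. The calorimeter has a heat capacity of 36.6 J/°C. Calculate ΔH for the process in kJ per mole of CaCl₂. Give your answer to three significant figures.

ΔH = -72.2 kJ/mol

|ΔT| = |34.24 − 24.40| = 9.84 °C
|q_surr| = (280.5 × 3.9 + 36.6) × 9.84 = 1130.55 × 9.84 = 11120 J
n(CaCl₂) = 17.1 / 110.98 = 0.1541 mol
Temperature rose, so q_rxn = −|q_surr| = -11.12 kJ
ΔH = q_rxn / n = -72.16 kJ/mol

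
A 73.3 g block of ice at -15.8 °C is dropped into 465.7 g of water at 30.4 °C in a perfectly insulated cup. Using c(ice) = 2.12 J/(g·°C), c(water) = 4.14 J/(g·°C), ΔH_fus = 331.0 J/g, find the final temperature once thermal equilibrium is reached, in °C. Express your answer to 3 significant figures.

T_f = 14.3 °C

Heat to bring ice to 0 °C and melt it: q₁ = 73.3×2.12×15.8 + 73.3×331.0 = 26718 J
Heat the water can supply cooling to 0 °C: 465.7×4.14×30.4 = 58611.1 J > q₁, so all ice melts.
Energy balance: 465.7×4.14×(30.4 − T) = 26718 + 73.3×4.14×(T − 0)
1927.998(30.4 − T) = 26718 + 303.462 T
58611.1 − 26718 = 2231.460 T
T = 31893.1 / 2231.460 = 14.29 °C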